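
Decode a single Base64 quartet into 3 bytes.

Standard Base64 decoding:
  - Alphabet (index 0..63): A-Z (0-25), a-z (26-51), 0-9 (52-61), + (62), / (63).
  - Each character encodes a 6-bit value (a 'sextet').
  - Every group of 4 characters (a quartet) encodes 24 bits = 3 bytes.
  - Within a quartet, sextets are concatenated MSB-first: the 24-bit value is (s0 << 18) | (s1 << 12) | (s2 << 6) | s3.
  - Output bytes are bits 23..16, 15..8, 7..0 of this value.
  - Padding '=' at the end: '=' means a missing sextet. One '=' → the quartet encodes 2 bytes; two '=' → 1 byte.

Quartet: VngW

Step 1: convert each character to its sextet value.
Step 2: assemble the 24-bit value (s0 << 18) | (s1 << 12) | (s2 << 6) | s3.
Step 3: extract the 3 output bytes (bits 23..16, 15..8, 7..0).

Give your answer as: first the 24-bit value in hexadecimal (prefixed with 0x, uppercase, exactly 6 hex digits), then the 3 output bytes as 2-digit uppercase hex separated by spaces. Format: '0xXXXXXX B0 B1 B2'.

Sextets: V=21, n=39, g=32, W=22
24-bit: (21<<18) | (39<<12) | (32<<6) | 22
      = 0x540000 | 0x027000 | 0x000800 | 0x000016
      = 0x567816
Bytes: (v>>16)&0xFF=56, (v>>8)&0xFF=78, v&0xFF=16

Answer: 0x567816 56 78 16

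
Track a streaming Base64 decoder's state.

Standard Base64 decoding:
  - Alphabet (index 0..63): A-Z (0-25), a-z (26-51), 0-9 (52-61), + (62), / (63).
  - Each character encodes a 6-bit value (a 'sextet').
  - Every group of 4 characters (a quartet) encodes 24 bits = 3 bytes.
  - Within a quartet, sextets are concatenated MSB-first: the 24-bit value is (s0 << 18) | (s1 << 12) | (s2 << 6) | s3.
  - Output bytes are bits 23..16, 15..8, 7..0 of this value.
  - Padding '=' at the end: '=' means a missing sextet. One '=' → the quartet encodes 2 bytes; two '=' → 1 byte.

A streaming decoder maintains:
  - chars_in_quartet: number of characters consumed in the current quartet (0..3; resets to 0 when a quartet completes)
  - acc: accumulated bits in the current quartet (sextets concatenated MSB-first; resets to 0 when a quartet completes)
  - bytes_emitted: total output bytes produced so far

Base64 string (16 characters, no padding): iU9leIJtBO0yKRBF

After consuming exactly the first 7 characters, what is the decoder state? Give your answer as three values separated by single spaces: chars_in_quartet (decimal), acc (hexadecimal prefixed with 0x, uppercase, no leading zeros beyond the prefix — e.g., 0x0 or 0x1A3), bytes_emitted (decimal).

After char 0 ('i'=34): chars_in_quartet=1 acc=0x22 bytes_emitted=0
After char 1 ('U'=20): chars_in_quartet=2 acc=0x894 bytes_emitted=0
After char 2 ('9'=61): chars_in_quartet=3 acc=0x2253D bytes_emitted=0
After char 3 ('l'=37): chars_in_quartet=4 acc=0x894F65 -> emit 89 4F 65, reset; bytes_emitted=3
After char 4 ('e'=30): chars_in_quartet=1 acc=0x1E bytes_emitted=3
After char 5 ('I'=8): chars_in_quartet=2 acc=0x788 bytes_emitted=3
After char 6 ('J'=9): chars_in_quartet=3 acc=0x1E209 bytes_emitted=3

Answer: 3 0x1E209 3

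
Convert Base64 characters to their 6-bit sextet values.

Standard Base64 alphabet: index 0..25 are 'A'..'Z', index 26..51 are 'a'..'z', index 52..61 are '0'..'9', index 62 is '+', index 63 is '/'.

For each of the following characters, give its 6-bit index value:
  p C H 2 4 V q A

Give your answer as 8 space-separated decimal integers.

Answer: 41 2 7 54 56 21 42 0

Derivation:
'p': a..z range, 26 + ord('p') − ord('a') = 41
'C': A..Z range, ord('C') − ord('A') = 2
'H': A..Z range, ord('H') − ord('A') = 7
'2': 0..9 range, 52 + ord('2') − ord('0') = 54
'4': 0..9 range, 52 + ord('4') − ord('0') = 56
'V': A..Z range, ord('V') − ord('A') = 21
'q': a..z range, 26 + ord('q') − ord('a') = 42
'A': A..Z range, ord('A') − ord('A') = 0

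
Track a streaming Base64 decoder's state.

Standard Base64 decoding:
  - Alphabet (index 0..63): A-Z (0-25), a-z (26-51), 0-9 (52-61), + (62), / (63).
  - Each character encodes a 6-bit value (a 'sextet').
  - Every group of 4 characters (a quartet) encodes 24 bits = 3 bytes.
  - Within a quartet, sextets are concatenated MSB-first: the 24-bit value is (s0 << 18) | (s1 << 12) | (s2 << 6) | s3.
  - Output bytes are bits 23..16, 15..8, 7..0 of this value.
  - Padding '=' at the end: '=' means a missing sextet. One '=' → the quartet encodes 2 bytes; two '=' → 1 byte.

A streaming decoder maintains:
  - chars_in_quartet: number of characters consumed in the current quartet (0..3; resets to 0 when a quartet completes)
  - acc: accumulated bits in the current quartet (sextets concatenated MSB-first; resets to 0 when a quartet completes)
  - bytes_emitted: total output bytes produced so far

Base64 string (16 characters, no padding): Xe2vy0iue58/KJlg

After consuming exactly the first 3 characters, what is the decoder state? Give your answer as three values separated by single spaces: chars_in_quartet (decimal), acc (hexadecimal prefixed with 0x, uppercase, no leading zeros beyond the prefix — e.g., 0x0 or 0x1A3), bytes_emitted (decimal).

After char 0 ('X'=23): chars_in_quartet=1 acc=0x17 bytes_emitted=0
After char 1 ('e'=30): chars_in_quartet=2 acc=0x5DE bytes_emitted=0
After char 2 ('2'=54): chars_in_quartet=3 acc=0x177B6 bytes_emitted=0

Answer: 3 0x177B6 0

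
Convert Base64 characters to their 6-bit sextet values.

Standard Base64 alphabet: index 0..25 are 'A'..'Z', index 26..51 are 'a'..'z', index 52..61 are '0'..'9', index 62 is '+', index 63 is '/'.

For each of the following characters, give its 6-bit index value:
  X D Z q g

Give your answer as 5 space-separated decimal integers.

'X': A..Z range, ord('X') − ord('A') = 23
'D': A..Z range, ord('D') − ord('A') = 3
'Z': A..Z range, ord('Z') − ord('A') = 25
'q': a..z range, 26 + ord('q') − ord('a') = 42
'g': a..z range, 26 + ord('g') − ord('a') = 32

Answer: 23 3 25 42 32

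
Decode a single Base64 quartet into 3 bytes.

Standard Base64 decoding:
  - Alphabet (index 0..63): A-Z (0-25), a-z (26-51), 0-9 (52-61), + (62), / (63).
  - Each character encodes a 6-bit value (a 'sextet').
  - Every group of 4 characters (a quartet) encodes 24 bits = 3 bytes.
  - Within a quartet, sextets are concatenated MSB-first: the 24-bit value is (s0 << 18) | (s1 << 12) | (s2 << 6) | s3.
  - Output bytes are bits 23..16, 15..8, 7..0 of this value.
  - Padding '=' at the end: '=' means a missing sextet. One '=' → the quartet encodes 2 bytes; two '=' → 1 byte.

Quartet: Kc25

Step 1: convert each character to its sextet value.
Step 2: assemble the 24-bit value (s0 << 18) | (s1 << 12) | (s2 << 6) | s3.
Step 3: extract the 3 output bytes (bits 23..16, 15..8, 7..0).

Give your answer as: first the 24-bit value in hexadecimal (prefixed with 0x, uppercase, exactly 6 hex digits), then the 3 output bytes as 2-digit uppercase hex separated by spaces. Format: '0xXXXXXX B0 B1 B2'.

Sextets: K=10, c=28, 2=54, 5=57
24-bit: (10<<18) | (28<<12) | (54<<6) | 57
      = 0x280000 | 0x01C000 | 0x000D80 | 0x000039
      = 0x29CDB9
Bytes: (v>>16)&0xFF=29, (v>>8)&0xFF=CD, v&0xFF=B9

Answer: 0x29CDB9 29 CD B9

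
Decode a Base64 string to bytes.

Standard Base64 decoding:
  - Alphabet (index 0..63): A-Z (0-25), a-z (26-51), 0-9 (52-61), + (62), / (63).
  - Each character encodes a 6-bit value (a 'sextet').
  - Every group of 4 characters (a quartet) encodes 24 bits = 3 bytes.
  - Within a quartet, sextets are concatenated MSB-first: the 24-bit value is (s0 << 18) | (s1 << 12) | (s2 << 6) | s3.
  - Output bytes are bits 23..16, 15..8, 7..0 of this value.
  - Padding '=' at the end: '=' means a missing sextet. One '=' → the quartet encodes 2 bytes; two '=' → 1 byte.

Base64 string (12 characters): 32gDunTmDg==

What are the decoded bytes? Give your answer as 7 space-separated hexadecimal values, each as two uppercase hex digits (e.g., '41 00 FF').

After char 0 ('3'=55): chars_in_quartet=1 acc=0x37 bytes_emitted=0
After char 1 ('2'=54): chars_in_quartet=2 acc=0xDF6 bytes_emitted=0
After char 2 ('g'=32): chars_in_quartet=3 acc=0x37DA0 bytes_emitted=0
After char 3 ('D'=3): chars_in_quartet=4 acc=0xDF6803 -> emit DF 68 03, reset; bytes_emitted=3
After char 4 ('u'=46): chars_in_quartet=1 acc=0x2E bytes_emitted=3
After char 5 ('n'=39): chars_in_quartet=2 acc=0xBA7 bytes_emitted=3
After char 6 ('T'=19): chars_in_quartet=3 acc=0x2E9D3 bytes_emitted=3
After char 7 ('m'=38): chars_in_quartet=4 acc=0xBA74E6 -> emit BA 74 E6, reset; bytes_emitted=6
After char 8 ('D'=3): chars_in_quartet=1 acc=0x3 bytes_emitted=6
After char 9 ('g'=32): chars_in_quartet=2 acc=0xE0 bytes_emitted=6
Padding '==': partial quartet acc=0xE0 -> emit 0E; bytes_emitted=7

Answer: DF 68 03 BA 74 E6 0E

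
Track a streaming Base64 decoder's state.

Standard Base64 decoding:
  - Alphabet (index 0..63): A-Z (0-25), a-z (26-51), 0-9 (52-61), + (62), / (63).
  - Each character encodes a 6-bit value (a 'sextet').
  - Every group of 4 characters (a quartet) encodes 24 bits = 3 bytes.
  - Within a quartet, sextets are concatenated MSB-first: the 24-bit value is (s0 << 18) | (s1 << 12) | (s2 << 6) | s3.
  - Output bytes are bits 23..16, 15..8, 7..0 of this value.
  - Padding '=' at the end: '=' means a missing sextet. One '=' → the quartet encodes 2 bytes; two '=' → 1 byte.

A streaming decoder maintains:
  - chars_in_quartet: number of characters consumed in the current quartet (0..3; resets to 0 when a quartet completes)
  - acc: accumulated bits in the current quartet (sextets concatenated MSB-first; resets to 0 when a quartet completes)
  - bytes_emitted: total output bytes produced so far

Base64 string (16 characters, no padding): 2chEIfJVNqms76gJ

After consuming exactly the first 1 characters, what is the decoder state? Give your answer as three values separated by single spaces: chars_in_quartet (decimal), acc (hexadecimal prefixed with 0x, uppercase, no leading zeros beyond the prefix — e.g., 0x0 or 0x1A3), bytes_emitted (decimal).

After char 0 ('2'=54): chars_in_quartet=1 acc=0x36 bytes_emitted=0

Answer: 1 0x36 0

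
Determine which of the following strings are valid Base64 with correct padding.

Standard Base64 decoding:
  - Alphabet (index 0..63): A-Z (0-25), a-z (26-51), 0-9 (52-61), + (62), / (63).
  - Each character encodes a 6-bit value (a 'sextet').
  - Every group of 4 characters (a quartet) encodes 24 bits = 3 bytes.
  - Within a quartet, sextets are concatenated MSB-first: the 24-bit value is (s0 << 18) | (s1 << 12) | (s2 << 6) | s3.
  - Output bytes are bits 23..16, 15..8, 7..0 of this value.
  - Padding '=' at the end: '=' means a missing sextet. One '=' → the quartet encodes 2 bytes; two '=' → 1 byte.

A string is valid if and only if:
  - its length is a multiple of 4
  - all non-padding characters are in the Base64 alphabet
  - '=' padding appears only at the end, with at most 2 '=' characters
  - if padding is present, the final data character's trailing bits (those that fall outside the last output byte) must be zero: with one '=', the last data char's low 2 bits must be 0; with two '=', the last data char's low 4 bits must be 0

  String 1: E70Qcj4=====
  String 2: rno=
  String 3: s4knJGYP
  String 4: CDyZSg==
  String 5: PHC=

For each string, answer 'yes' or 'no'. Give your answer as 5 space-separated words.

Answer: no yes yes yes no

Derivation:
String 1: 'E70Qcj4=====' → invalid (5 pad chars (max 2))
String 2: 'rno=' → valid
String 3: 's4knJGYP' → valid
String 4: 'CDyZSg==' → valid
String 5: 'PHC=' → invalid (bad trailing bits)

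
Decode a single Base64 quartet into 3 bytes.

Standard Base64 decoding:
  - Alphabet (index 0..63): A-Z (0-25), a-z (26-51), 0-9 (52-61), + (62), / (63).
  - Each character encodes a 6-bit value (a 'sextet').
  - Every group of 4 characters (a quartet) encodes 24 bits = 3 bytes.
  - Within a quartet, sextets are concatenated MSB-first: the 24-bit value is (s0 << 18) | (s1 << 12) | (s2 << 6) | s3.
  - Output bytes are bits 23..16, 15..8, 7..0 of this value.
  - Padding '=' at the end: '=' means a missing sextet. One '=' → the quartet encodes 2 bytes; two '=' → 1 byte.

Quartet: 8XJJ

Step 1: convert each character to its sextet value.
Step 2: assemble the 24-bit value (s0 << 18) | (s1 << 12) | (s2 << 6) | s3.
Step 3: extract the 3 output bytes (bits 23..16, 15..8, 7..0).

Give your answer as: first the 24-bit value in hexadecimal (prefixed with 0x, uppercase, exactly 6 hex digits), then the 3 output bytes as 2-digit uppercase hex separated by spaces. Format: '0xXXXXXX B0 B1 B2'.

Answer: 0xF17249 F1 72 49

Derivation:
Sextets: 8=60, X=23, J=9, J=9
24-bit: (60<<18) | (23<<12) | (9<<6) | 9
      = 0xF00000 | 0x017000 | 0x000240 | 0x000009
      = 0xF17249
Bytes: (v>>16)&0xFF=F1, (v>>8)&0xFF=72, v&0xFF=49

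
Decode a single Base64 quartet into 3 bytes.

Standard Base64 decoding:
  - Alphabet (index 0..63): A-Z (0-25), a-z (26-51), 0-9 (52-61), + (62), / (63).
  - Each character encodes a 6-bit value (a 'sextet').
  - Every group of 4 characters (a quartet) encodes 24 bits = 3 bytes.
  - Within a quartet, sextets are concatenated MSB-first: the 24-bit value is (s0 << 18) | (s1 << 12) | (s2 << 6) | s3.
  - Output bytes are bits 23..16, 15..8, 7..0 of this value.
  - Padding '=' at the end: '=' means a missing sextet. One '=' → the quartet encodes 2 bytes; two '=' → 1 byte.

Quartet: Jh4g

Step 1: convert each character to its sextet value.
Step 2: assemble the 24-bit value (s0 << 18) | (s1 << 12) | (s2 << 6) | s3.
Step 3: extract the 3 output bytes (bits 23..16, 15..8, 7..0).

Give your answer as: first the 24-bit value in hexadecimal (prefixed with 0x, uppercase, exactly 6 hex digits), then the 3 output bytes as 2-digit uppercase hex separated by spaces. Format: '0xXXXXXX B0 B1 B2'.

Answer: 0x261E20 26 1E 20

Derivation:
Sextets: J=9, h=33, 4=56, g=32
24-bit: (9<<18) | (33<<12) | (56<<6) | 32
      = 0x240000 | 0x021000 | 0x000E00 | 0x000020
      = 0x261E20
Bytes: (v>>16)&0xFF=26, (v>>8)&0xFF=1E, v&0xFF=20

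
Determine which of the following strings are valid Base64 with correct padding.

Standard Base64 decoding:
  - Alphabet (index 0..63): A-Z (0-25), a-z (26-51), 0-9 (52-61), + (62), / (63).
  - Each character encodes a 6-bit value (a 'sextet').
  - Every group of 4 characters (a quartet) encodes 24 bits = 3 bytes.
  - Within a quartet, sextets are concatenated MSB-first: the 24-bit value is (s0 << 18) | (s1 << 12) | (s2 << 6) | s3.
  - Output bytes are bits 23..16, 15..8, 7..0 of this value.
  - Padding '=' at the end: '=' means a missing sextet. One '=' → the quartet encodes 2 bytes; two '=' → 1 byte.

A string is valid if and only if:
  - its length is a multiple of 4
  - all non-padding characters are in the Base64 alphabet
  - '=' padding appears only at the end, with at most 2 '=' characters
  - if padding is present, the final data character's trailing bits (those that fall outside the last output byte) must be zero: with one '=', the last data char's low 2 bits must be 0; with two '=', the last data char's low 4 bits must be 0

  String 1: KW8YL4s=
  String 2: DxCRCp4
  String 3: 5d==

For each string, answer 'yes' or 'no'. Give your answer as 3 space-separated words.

String 1: 'KW8YL4s=' → valid
String 2: 'DxCRCp4' → invalid (len=7 not mult of 4)
String 3: '5d==' → invalid (bad trailing bits)

Answer: yes no no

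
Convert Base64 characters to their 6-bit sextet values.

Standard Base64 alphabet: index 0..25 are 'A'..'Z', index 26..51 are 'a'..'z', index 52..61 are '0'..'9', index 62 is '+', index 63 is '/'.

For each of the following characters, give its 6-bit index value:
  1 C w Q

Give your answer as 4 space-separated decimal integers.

Answer: 53 2 48 16

Derivation:
'1': 0..9 range, 52 + ord('1') − ord('0') = 53
'C': A..Z range, ord('C') − ord('A') = 2
'w': a..z range, 26 + ord('w') − ord('a') = 48
'Q': A..Z range, ord('Q') − ord('A') = 16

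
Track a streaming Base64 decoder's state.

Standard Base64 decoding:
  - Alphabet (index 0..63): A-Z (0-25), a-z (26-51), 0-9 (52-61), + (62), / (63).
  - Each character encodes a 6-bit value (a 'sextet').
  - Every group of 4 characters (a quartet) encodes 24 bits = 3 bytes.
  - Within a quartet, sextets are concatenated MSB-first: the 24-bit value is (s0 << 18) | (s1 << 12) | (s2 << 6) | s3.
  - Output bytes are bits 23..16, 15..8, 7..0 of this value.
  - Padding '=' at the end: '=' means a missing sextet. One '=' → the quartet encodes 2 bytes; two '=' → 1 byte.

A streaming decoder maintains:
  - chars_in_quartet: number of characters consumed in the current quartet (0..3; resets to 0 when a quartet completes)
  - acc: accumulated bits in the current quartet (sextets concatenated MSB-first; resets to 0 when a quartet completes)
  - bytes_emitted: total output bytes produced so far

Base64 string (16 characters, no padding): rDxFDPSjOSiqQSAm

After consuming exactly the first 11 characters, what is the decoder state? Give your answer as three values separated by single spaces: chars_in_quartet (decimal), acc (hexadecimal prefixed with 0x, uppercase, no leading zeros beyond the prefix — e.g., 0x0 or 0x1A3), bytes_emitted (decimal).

After char 0 ('r'=43): chars_in_quartet=1 acc=0x2B bytes_emitted=0
After char 1 ('D'=3): chars_in_quartet=2 acc=0xAC3 bytes_emitted=0
After char 2 ('x'=49): chars_in_quartet=3 acc=0x2B0F1 bytes_emitted=0
After char 3 ('F'=5): chars_in_quartet=4 acc=0xAC3C45 -> emit AC 3C 45, reset; bytes_emitted=3
After char 4 ('D'=3): chars_in_quartet=1 acc=0x3 bytes_emitted=3
After char 5 ('P'=15): chars_in_quartet=2 acc=0xCF bytes_emitted=3
After char 6 ('S'=18): chars_in_quartet=3 acc=0x33D2 bytes_emitted=3
After char 7 ('j'=35): chars_in_quartet=4 acc=0xCF4A3 -> emit 0C F4 A3, reset; bytes_emitted=6
After char 8 ('O'=14): chars_in_quartet=1 acc=0xE bytes_emitted=6
After char 9 ('S'=18): chars_in_quartet=2 acc=0x392 bytes_emitted=6
After char 10 ('i'=34): chars_in_quartet=3 acc=0xE4A2 bytes_emitted=6

Answer: 3 0xE4A2 6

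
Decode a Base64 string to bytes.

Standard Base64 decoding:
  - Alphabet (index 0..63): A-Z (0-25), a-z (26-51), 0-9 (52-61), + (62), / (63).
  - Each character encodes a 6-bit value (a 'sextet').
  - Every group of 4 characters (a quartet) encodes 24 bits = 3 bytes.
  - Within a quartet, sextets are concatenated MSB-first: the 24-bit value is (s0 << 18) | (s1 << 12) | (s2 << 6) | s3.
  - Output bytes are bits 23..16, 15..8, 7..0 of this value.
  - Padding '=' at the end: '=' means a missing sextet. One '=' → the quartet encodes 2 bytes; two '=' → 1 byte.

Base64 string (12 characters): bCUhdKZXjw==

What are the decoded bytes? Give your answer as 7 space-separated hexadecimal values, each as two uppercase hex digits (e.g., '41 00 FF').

Answer: 6C 25 21 74 A6 57 8F

Derivation:
After char 0 ('b'=27): chars_in_quartet=1 acc=0x1B bytes_emitted=0
After char 1 ('C'=2): chars_in_quartet=2 acc=0x6C2 bytes_emitted=0
After char 2 ('U'=20): chars_in_quartet=3 acc=0x1B094 bytes_emitted=0
After char 3 ('h'=33): chars_in_quartet=4 acc=0x6C2521 -> emit 6C 25 21, reset; bytes_emitted=3
After char 4 ('d'=29): chars_in_quartet=1 acc=0x1D bytes_emitted=3
After char 5 ('K'=10): chars_in_quartet=2 acc=0x74A bytes_emitted=3
After char 6 ('Z'=25): chars_in_quartet=3 acc=0x1D299 bytes_emitted=3
After char 7 ('X'=23): chars_in_quartet=4 acc=0x74A657 -> emit 74 A6 57, reset; bytes_emitted=6
After char 8 ('j'=35): chars_in_quartet=1 acc=0x23 bytes_emitted=6
After char 9 ('w'=48): chars_in_quartet=2 acc=0x8F0 bytes_emitted=6
Padding '==': partial quartet acc=0x8F0 -> emit 8F; bytes_emitted=7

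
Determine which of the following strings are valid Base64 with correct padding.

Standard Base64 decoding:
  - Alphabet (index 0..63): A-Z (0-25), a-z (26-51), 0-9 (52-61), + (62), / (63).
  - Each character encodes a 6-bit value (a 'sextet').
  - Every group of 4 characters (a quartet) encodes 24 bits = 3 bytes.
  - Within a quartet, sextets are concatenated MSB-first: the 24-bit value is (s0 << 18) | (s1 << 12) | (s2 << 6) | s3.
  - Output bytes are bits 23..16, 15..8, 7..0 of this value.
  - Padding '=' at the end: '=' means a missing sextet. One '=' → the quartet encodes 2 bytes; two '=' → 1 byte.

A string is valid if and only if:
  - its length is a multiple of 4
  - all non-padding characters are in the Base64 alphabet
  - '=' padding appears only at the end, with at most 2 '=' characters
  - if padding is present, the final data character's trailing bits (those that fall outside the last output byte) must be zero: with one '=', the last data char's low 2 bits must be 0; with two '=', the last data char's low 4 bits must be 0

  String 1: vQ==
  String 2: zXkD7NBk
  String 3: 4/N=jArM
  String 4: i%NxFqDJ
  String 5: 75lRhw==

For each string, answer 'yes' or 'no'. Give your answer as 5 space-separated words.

Answer: yes yes no no yes

Derivation:
String 1: 'vQ==' → valid
String 2: 'zXkD7NBk' → valid
String 3: '4/N=jArM' → invalid (bad char(s): ['=']; '=' in middle)
String 4: 'i%NxFqDJ' → invalid (bad char(s): ['%'])
String 5: '75lRhw==' → valid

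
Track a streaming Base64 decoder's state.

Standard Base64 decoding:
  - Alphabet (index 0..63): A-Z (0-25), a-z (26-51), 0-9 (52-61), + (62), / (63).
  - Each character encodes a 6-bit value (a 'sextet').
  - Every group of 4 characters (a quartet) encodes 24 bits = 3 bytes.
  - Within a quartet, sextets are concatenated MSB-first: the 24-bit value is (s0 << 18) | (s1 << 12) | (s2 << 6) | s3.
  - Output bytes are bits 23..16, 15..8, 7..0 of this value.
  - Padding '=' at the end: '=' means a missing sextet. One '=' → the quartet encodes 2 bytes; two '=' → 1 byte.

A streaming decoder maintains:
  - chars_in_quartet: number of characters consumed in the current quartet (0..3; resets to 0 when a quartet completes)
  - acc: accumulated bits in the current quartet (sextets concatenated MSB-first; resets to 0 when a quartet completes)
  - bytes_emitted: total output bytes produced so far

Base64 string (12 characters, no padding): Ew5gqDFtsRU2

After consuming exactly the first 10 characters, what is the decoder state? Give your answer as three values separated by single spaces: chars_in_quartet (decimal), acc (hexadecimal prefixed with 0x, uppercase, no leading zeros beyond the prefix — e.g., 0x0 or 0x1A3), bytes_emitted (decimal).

Answer: 2 0xB11 6

Derivation:
After char 0 ('E'=4): chars_in_quartet=1 acc=0x4 bytes_emitted=0
After char 1 ('w'=48): chars_in_quartet=2 acc=0x130 bytes_emitted=0
After char 2 ('5'=57): chars_in_quartet=3 acc=0x4C39 bytes_emitted=0
After char 3 ('g'=32): chars_in_quartet=4 acc=0x130E60 -> emit 13 0E 60, reset; bytes_emitted=3
After char 4 ('q'=42): chars_in_quartet=1 acc=0x2A bytes_emitted=3
After char 5 ('D'=3): chars_in_quartet=2 acc=0xA83 bytes_emitted=3
After char 6 ('F'=5): chars_in_quartet=3 acc=0x2A0C5 bytes_emitted=3
After char 7 ('t'=45): chars_in_quartet=4 acc=0xA8316D -> emit A8 31 6D, reset; bytes_emitted=6
After char 8 ('s'=44): chars_in_quartet=1 acc=0x2C bytes_emitted=6
After char 9 ('R'=17): chars_in_quartet=2 acc=0xB11 bytes_emitted=6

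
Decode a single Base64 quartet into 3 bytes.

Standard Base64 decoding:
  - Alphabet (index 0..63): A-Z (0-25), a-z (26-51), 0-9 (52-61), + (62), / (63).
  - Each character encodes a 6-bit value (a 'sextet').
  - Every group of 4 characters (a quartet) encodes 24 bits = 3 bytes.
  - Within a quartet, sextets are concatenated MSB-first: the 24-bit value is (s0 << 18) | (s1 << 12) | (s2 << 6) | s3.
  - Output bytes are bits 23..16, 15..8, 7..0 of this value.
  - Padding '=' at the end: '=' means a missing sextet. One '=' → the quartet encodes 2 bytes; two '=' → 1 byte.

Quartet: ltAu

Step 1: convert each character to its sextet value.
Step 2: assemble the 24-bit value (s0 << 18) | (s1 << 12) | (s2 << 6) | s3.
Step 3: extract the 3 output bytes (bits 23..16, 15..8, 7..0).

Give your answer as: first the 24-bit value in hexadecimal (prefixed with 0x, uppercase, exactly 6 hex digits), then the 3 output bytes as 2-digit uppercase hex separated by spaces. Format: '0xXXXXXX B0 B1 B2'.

Sextets: l=37, t=45, A=0, u=46
24-bit: (37<<18) | (45<<12) | (0<<6) | 46
      = 0x940000 | 0x02D000 | 0x000000 | 0x00002E
      = 0x96D02E
Bytes: (v>>16)&0xFF=96, (v>>8)&0xFF=D0, v&0xFF=2E

Answer: 0x96D02E 96 D0 2E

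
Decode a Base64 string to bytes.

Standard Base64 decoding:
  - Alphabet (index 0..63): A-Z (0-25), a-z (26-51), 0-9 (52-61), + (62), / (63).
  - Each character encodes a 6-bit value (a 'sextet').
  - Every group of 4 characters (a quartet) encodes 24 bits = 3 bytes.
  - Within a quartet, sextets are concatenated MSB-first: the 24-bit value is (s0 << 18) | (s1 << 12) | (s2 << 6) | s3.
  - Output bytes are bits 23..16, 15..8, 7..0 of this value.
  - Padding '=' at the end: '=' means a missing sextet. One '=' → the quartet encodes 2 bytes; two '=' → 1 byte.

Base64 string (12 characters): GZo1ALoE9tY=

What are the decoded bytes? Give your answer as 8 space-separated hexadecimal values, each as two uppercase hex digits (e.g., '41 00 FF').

After char 0 ('G'=6): chars_in_quartet=1 acc=0x6 bytes_emitted=0
After char 1 ('Z'=25): chars_in_quartet=2 acc=0x199 bytes_emitted=0
After char 2 ('o'=40): chars_in_quartet=3 acc=0x6668 bytes_emitted=0
After char 3 ('1'=53): chars_in_quartet=4 acc=0x199A35 -> emit 19 9A 35, reset; bytes_emitted=3
After char 4 ('A'=0): chars_in_quartet=1 acc=0x0 bytes_emitted=3
After char 5 ('L'=11): chars_in_quartet=2 acc=0xB bytes_emitted=3
After char 6 ('o'=40): chars_in_quartet=3 acc=0x2E8 bytes_emitted=3
After char 7 ('E'=4): chars_in_quartet=4 acc=0xBA04 -> emit 00 BA 04, reset; bytes_emitted=6
After char 8 ('9'=61): chars_in_quartet=1 acc=0x3D bytes_emitted=6
After char 9 ('t'=45): chars_in_quartet=2 acc=0xF6D bytes_emitted=6
After char 10 ('Y'=24): chars_in_quartet=3 acc=0x3DB58 bytes_emitted=6
Padding '=': partial quartet acc=0x3DB58 -> emit F6 D6; bytes_emitted=8

Answer: 19 9A 35 00 BA 04 F6 D6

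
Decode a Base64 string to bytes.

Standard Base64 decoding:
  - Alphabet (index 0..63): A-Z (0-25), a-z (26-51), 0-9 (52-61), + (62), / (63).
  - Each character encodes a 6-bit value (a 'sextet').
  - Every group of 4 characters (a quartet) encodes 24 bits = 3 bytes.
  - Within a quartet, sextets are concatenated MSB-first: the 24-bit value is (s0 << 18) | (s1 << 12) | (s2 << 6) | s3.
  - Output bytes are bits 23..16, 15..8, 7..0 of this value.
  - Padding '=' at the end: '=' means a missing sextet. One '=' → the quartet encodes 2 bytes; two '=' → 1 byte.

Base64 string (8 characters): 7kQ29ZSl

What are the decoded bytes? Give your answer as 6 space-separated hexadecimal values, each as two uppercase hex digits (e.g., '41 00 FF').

Answer: EE 44 36 F5 94 A5

Derivation:
After char 0 ('7'=59): chars_in_quartet=1 acc=0x3B bytes_emitted=0
After char 1 ('k'=36): chars_in_quartet=2 acc=0xEE4 bytes_emitted=0
After char 2 ('Q'=16): chars_in_quartet=3 acc=0x3B910 bytes_emitted=0
After char 3 ('2'=54): chars_in_quartet=4 acc=0xEE4436 -> emit EE 44 36, reset; bytes_emitted=3
After char 4 ('9'=61): chars_in_quartet=1 acc=0x3D bytes_emitted=3
After char 5 ('Z'=25): chars_in_quartet=2 acc=0xF59 bytes_emitted=3
After char 6 ('S'=18): chars_in_quartet=3 acc=0x3D652 bytes_emitted=3
After char 7 ('l'=37): chars_in_quartet=4 acc=0xF594A5 -> emit F5 94 A5, reset; bytes_emitted=6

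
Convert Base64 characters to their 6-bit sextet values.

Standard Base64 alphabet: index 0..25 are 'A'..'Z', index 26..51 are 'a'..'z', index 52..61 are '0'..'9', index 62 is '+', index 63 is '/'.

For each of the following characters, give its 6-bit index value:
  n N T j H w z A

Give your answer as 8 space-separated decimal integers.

Answer: 39 13 19 35 7 48 51 0

Derivation:
'n': a..z range, 26 + ord('n') − ord('a') = 39
'N': A..Z range, ord('N') − ord('A') = 13
'T': A..Z range, ord('T') − ord('A') = 19
'j': a..z range, 26 + ord('j') − ord('a') = 35
'H': A..Z range, ord('H') − ord('A') = 7
'w': a..z range, 26 + ord('w') − ord('a') = 48
'z': a..z range, 26 + ord('z') − ord('a') = 51
'A': A..Z range, ord('A') − ord('A') = 0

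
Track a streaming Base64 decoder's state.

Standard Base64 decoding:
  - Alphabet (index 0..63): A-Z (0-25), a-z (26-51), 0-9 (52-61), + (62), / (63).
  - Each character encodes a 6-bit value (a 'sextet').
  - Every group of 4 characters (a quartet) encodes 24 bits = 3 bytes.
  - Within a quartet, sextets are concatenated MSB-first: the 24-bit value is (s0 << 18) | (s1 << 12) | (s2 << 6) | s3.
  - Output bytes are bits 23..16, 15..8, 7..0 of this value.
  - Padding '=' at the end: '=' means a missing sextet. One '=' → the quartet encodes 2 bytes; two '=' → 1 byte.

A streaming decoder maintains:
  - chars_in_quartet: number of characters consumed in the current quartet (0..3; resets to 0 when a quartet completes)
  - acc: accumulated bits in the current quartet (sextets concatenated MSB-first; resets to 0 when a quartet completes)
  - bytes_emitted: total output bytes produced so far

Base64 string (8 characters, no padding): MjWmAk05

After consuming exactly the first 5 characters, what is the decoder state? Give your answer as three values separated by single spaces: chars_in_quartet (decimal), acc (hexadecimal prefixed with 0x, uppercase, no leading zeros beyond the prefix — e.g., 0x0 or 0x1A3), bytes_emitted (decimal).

After char 0 ('M'=12): chars_in_quartet=1 acc=0xC bytes_emitted=0
After char 1 ('j'=35): chars_in_quartet=2 acc=0x323 bytes_emitted=0
After char 2 ('W'=22): chars_in_quartet=3 acc=0xC8D6 bytes_emitted=0
After char 3 ('m'=38): chars_in_quartet=4 acc=0x3235A6 -> emit 32 35 A6, reset; bytes_emitted=3
After char 4 ('A'=0): chars_in_quartet=1 acc=0x0 bytes_emitted=3

Answer: 1 0x0 3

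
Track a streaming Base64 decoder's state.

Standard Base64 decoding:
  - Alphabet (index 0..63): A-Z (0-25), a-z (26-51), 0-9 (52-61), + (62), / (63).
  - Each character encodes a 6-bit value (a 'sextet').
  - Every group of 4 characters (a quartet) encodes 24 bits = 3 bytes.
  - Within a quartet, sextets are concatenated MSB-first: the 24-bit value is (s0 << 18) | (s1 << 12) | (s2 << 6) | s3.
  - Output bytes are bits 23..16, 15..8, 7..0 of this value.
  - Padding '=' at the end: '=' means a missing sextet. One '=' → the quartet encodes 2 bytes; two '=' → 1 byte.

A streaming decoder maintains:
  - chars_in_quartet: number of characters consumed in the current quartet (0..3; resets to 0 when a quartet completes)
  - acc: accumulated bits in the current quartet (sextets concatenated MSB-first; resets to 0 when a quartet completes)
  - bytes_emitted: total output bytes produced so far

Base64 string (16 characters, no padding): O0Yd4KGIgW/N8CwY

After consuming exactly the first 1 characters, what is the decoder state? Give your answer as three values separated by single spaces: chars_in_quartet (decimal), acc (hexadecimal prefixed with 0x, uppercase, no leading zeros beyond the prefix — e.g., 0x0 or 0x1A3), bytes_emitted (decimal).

After char 0 ('O'=14): chars_in_quartet=1 acc=0xE bytes_emitted=0

Answer: 1 0xE 0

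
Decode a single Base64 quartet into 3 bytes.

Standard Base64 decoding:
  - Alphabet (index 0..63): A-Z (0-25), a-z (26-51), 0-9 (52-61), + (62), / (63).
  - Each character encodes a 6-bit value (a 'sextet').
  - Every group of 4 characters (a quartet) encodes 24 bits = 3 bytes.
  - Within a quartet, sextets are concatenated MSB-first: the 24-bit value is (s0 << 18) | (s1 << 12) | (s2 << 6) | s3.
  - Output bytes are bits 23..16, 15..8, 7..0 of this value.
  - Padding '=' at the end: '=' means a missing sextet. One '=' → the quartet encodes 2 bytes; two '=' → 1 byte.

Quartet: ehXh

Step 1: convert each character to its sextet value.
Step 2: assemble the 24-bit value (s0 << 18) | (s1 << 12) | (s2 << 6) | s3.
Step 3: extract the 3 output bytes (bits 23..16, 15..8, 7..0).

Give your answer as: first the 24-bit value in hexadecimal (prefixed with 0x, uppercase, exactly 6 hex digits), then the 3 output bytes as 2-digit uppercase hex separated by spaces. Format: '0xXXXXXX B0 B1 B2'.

Answer: 0x7A15E1 7A 15 E1

Derivation:
Sextets: e=30, h=33, X=23, h=33
24-bit: (30<<18) | (33<<12) | (23<<6) | 33
      = 0x780000 | 0x021000 | 0x0005C0 | 0x000021
      = 0x7A15E1
Bytes: (v>>16)&0xFF=7A, (v>>8)&0xFF=15, v&0xFF=E1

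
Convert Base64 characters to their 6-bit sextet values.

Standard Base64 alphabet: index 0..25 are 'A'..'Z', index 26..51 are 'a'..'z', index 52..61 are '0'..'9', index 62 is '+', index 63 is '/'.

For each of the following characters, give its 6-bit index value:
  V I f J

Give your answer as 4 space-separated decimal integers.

Answer: 21 8 31 9

Derivation:
'V': A..Z range, ord('V') − ord('A') = 21
'I': A..Z range, ord('I') − ord('A') = 8
'f': a..z range, 26 + ord('f') − ord('a') = 31
'J': A..Z range, ord('J') − ord('A') = 9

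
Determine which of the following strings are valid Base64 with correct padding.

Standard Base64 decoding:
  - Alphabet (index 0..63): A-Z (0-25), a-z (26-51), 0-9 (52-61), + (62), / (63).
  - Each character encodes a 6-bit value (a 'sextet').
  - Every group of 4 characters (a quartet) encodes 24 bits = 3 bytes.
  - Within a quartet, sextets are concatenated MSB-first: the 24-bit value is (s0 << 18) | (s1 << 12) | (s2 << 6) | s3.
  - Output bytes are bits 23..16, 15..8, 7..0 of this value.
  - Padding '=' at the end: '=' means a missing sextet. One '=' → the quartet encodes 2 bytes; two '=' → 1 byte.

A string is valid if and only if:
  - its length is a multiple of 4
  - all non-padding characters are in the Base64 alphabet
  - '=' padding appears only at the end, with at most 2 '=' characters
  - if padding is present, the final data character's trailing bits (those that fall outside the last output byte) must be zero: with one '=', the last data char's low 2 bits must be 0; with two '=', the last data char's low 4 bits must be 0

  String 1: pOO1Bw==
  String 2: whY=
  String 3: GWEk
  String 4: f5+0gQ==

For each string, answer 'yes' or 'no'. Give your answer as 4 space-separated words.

Answer: yes yes yes yes

Derivation:
String 1: 'pOO1Bw==' → valid
String 2: 'whY=' → valid
String 3: 'GWEk' → valid
String 4: 'f5+0gQ==' → valid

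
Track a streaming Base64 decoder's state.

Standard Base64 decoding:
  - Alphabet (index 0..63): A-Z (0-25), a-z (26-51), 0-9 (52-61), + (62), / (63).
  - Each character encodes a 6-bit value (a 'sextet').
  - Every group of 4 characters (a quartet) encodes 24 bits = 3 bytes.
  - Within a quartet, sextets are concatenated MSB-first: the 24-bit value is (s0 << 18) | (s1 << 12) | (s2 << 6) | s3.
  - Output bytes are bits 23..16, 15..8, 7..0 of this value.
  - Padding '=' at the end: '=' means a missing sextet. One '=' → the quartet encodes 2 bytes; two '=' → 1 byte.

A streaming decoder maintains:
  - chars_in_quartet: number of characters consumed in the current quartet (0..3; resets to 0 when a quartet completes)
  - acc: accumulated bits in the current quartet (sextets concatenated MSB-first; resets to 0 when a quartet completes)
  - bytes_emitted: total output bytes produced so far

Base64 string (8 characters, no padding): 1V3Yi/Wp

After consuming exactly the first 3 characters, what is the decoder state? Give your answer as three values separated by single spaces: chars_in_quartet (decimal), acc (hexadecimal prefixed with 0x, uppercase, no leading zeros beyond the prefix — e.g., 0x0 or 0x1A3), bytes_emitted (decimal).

Answer: 3 0x35577 0

Derivation:
After char 0 ('1'=53): chars_in_quartet=1 acc=0x35 bytes_emitted=0
After char 1 ('V'=21): chars_in_quartet=2 acc=0xD55 bytes_emitted=0
After char 2 ('3'=55): chars_in_quartet=3 acc=0x35577 bytes_emitted=0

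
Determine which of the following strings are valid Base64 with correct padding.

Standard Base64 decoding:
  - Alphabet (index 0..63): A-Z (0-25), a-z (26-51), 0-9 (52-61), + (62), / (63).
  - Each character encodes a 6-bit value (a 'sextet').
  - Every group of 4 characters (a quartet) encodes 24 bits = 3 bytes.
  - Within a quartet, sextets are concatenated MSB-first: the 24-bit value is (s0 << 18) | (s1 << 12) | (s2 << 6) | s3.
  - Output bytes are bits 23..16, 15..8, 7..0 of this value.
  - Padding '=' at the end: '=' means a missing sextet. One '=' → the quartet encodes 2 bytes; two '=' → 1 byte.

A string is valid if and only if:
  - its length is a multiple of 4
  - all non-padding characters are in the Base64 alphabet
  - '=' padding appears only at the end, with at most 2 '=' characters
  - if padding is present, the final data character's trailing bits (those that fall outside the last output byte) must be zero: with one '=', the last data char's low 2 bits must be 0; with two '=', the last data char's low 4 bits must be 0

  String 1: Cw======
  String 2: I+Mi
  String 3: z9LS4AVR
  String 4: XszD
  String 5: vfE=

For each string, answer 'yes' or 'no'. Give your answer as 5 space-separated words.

String 1: 'Cw======' → invalid (6 pad chars (max 2))
String 2: 'I+Mi' → valid
String 3: 'z9LS4AVR' → valid
String 4: 'XszD' → valid
String 5: 'vfE=' → valid

Answer: no yes yes yes yes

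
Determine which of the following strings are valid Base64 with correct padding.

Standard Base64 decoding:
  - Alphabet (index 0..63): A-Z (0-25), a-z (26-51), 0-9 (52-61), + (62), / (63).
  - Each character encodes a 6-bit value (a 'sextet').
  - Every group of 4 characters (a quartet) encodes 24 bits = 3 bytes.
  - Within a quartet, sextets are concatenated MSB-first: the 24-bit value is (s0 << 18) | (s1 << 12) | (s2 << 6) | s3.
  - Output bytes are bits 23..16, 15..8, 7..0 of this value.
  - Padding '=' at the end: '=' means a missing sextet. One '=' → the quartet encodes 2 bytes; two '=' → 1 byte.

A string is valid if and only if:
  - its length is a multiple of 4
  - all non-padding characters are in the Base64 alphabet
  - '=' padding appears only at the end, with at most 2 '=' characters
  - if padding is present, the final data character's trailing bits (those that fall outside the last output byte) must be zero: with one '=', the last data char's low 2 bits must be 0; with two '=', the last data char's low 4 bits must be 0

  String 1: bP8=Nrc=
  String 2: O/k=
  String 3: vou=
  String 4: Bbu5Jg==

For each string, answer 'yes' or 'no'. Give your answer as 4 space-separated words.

Answer: no yes no yes

Derivation:
String 1: 'bP8=Nrc=' → invalid (bad char(s): ['=']; '=' in middle)
String 2: 'O/k=' → valid
String 3: 'vou=' → invalid (bad trailing bits)
String 4: 'Bbu5Jg==' → valid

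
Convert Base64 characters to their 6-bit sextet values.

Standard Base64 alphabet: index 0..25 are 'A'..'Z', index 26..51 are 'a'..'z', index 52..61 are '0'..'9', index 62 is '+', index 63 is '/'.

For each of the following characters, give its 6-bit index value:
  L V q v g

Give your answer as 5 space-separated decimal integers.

Answer: 11 21 42 47 32

Derivation:
'L': A..Z range, ord('L') − ord('A') = 11
'V': A..Z range, ord('V') − ord('A') = 21
'q': a..z range, 26 + ord('q') − ord('a') = 42
'v': a..z range, 26 + ord('v') − ord('a') = 47
'g': a..z range, 26 + ord('g') − ord('a') = 32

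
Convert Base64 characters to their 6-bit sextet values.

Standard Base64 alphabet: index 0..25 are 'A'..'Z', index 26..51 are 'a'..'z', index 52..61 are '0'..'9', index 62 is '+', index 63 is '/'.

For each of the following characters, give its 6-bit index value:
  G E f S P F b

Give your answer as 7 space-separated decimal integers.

Answer: 6 4 31 18 15 5 27

Derivation:
'G': A..Z range, ord('G') − ord('A') = 6
'E': A..Z range, ord('E') − ord('A') = 4
'f': a..z range, 26 + ord('f') − ord('a') = 31
'S': A..Z range, ord('S') − ord('A') = 18
'P': A..Z range, ord('P') − ord('A') = 15
'F': A..Z range, ord('F') − ord('A') = 5
'b': a..z range, 26 + ord('b') − ord('a') = 27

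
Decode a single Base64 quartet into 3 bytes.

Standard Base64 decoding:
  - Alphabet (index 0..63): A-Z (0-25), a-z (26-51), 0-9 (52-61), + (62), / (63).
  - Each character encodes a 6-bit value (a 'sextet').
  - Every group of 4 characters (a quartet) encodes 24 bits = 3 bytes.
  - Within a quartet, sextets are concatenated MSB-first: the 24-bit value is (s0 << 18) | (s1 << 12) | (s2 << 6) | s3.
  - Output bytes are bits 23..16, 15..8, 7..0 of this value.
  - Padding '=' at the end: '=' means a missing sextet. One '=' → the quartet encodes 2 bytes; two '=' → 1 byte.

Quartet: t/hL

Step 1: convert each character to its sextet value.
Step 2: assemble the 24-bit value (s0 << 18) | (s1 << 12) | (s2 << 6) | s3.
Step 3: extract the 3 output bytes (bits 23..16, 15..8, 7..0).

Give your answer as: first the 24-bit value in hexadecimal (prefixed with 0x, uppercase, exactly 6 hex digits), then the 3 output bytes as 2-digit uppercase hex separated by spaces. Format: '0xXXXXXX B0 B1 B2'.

Sextets: t=45, /=63, h=33, L=11
24-bit: (45<<18) | (63<<12) | (33<<6) | 11
      = 0xB40000 | 0x03F000 | 0x000840 | 0x00000B
      = 0xB7F84B
Bytes: (v>>16)&0xFF=B7, (v>>8)&0xFF=F8, v&0xFF=4B

Answer: 0xB7F84B B7 F8 4B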